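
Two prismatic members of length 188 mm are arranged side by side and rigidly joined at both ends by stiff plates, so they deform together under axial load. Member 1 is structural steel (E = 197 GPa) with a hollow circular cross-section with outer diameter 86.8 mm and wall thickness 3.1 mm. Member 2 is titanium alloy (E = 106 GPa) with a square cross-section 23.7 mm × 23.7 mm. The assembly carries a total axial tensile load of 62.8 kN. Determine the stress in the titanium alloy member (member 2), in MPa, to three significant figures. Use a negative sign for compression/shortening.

30.2 MPa

A_1 = 815.1 mm².
A_2 = 561.7 mm².
Equal strain + equilibrium ⇒ each member carries load in proportion to AE: A₁E₁ = 160600000 N, A₂E₂ = 59540000 N, ΣAE = 220100000 N.
σ₂ = P·E₂/ΣAE = 62800·106000/220100000 = 30.24 MPa.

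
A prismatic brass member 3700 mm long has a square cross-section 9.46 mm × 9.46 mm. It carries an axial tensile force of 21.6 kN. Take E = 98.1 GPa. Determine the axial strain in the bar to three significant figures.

0.00246

A = 89.49 mm².
σ = N/A = 241.4 MPa; ε = σ/E = 241.4/98100 = 2.460e-03.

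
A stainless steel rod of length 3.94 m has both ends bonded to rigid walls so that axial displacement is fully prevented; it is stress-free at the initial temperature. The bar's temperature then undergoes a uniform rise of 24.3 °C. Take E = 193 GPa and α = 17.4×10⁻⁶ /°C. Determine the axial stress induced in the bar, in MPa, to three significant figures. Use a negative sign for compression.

Free thermal expansion αLΔT = 17.4e-6 · 3940 · 24.3 = 1.666 mm.
The walls impose strain ε = −(1.666)/3940 = -4.2282e-04; σ = Eε = 193000 · -4.2282e-04 = -81.6 MPa.

-81.6 MPa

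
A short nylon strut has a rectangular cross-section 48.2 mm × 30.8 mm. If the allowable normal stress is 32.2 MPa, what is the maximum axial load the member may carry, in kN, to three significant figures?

47.8 kN

A = 1485 mm².
P_max = σ_allow · A = 32.2 · 1485 = 47800 N = 47.8 kN.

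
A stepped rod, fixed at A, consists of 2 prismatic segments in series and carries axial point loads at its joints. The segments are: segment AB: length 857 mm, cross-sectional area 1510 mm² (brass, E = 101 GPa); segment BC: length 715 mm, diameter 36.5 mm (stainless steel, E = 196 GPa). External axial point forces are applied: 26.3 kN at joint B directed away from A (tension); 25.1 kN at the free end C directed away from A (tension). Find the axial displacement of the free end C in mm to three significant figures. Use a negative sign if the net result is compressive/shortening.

0.376 mm

Internal axial forces (sectioning from the free end, tension +): N_BC = 25.1 kN, N_AB = 51.4 kN.
A_BC = 1046 mm².
δ_AB = 51400·857/(1510·101000) = 0.2888 mm
δ_BC = 25100·715/(1046·196000) = 0.08751 mm
δ = Σδ_i = 0.3763 mm.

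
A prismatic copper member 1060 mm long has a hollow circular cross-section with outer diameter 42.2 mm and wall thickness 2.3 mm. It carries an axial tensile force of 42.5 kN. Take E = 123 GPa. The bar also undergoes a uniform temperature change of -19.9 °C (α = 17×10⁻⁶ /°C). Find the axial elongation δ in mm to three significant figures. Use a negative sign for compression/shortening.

0.912 mm

A = 288.3 mm².
δ_mech = NL/(AE) = 42500·1060/(288.3·123000) = 1.27 mm.
δ_thermal = αLΔT = 17e-6·1060·-19.9 = -0.3586 mm.
δ = δ_mech + δ_thermal = 0.9118 mm.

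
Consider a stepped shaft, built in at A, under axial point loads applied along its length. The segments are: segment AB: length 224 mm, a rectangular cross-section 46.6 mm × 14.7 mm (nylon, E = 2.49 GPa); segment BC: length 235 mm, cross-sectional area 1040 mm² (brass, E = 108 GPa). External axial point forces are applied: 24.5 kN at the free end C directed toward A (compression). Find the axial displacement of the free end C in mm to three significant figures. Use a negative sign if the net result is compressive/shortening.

-3.27 mm

Internal axial forces (sectioning from the free end, tension +): N_BC = -24.5 kN, N_AB = -24.5 kN.
A_AB = 685 mm².
δ_AB = -24500·224/(685·2490) = -3.217 mm
δ_BC = -24500·235/(1040·108000) = -0.05126 mm
δ = Σδ_i = -3.269 mm.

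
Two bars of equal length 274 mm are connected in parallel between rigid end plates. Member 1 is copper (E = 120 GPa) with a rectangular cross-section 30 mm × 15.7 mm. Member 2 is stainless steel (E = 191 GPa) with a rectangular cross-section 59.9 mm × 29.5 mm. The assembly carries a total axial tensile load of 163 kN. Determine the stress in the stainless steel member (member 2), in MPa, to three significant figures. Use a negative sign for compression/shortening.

79.0 MPa

A_1 = 471 mm².
A_2 = 1767 mm².
Equal strain + equilibrium ⇒ each member carries load in proportion to AE: A₁E₁ = 56520000 N, A₂E₂ = 337500000 N, ΣAE = 394000000 N.
σ₂ = P·E₂/ΣAE = 163000·191000/394000000 = 79.01 MPa.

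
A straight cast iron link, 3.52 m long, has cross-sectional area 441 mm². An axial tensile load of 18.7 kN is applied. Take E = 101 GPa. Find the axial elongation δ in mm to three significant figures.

δ_mech = NL/(AE) = 18700·3520/(441·101000) = 1.478 mm.

1.48 mm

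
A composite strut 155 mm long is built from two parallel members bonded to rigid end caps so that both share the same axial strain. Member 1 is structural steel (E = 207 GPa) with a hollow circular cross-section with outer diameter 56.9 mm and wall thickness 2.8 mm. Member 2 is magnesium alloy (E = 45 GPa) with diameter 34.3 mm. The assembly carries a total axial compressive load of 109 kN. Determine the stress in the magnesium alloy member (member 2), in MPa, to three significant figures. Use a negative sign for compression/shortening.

-35.0 MPa

A_1 = 475.9 mm².
A_2 = 924 mm².
Equal strain + equilibrium ⇒ each member carries load in proportion to AE: A₁E₁ = 98510000 N, A₂E₂ = 41580000 N, ΣAE = 140100000 N.
σ₂ = P·E₂/ΣAE = -109000·45000/140100000 = -35.01 MPa.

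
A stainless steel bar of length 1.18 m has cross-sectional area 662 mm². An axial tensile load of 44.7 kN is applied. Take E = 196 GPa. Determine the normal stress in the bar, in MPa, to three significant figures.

σ = N/A = 44700/662 = 67.52 MPa.

67.5 MPa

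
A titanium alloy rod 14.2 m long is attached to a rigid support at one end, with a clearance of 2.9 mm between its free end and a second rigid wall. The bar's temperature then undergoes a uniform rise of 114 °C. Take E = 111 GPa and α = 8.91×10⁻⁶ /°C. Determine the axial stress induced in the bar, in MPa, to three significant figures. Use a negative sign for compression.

-90.1 MPa

Free thermal expansion αLΔT = 8.91e-6 · 14200 · 114 = 14.42 mm.
The walls engage after the gap closes; constrained expansion = 14.42 − 2.9 = 11.52 mm.
The walls impose strain ε = −(11.52)/14200 = -8.1151e-04; σ = Eε = 111000 · -8.1151e-04 = -90.08 MPa.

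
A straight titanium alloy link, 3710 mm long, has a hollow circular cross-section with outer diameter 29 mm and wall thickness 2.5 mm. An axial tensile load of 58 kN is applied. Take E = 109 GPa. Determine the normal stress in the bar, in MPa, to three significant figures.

279 MPa

A = 208.1 mm².
σ = N/A = 58000/208.1 = 278.7 MPa.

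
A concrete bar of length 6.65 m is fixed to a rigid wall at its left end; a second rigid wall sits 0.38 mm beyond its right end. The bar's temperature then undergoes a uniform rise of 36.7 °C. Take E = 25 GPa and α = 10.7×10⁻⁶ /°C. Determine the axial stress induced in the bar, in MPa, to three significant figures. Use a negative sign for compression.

-8.39 MPa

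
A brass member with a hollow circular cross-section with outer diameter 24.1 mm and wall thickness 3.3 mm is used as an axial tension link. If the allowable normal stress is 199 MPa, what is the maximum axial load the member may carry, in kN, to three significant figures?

42.9 kN

A = 215.6 mm².
P_max = σ_allow · A = 199 · 215.6 = 42910 N = 42.91 kN.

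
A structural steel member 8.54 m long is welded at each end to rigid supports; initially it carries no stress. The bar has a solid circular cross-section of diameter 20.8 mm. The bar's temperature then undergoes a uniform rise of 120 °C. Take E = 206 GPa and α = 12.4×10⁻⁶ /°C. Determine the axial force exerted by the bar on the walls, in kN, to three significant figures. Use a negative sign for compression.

-104 kN

Free thermal expansion αLΔT = 12.4e-6 · 8540 · 120 = 12.71 mm.
The walls impose strain ε = −(12.71)/8540 = -1.4880e-03; σ = Eε = 206000 · -1.4880e-03 = -306.5 MPa.
Wall reaction R = σ·A = -306.5·339.8 = -104200 N = -104.2 kN.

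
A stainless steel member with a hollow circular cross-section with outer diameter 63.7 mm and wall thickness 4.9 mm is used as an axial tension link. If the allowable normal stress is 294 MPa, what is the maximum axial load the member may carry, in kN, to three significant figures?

266 kN

A = 905.2 mm².
P_max = σ_allow · A = 294 · 905.2 = 266100 N = 266.1 kN.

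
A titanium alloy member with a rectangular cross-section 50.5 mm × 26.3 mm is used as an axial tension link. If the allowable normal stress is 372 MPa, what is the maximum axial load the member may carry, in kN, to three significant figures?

A = 1328 mm².
P_max = σ_allow · A = 372 · 1328 = 494100 N = 494.1 kN.

494 kN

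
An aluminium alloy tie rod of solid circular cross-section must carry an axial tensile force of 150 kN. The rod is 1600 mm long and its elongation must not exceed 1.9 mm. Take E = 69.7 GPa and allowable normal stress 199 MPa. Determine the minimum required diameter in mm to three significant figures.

48.0 mm

Required area A ≥ P/σ_allow = 150000/199 = 753.8 mm².
For a solid circular section, d ≥ √(4A/π) = 30.98 mm.
Elongation limit: A ≥ PL/(Eδ_allow) = 150000·1600/(69700·1.9) = 1812 mm² ⇒ d ≥ 48.04 mm.
The elongation limit governs.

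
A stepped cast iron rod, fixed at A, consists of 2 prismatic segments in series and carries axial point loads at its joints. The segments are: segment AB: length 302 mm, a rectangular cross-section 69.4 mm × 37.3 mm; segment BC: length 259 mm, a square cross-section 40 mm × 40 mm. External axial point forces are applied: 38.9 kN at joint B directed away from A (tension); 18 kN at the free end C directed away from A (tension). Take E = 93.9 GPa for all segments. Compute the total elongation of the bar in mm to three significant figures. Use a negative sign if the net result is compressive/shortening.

Internal axial forces (sectioning from the free end, tension +): N_BC = 18 kN, N_AB = 56.9 kN.
A_AB = 2589 mm².
A_BC = 1600 mm².
δ_AB = 56900·302/(2589·93900) = 0.07069 mm
δ_BC = 18000·259/(1600·93900) = 0.03103 mm
δ = Σδ_i = 0.1017 mm.

0.102 mm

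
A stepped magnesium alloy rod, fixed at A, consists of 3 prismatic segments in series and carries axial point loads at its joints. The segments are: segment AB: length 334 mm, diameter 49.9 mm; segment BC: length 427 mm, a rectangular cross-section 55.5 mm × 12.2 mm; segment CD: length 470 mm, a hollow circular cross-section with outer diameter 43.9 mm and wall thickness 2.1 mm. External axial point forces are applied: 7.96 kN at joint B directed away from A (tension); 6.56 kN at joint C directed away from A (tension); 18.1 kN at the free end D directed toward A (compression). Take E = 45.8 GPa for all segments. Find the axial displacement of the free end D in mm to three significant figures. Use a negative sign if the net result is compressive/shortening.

-0.846 mm

Internal axial forces (sectioning from the free end, tension +): N_CD = -18.1 kN, N_BC = -11.54 kN, N_AB = -3.58 kN.
A_AB = 1956 mm².
A_BC = 677.1 mm².
A_CD = 275.8 mm².
δ_AB = -3580·334/(1956·45800) = -0.01335 mm
δ_BC = -11540·427/(677.1·45800) = -0.1589 mm
δ_CD = -18100·470/(275.8·45800) = -0.6735 mm
δ = Σδ_i = -0.8458 mm.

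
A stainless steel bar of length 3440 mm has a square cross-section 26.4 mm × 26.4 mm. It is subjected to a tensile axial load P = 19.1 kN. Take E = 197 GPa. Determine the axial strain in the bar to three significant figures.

1.39e-04

A = 697 mm².
σ = N/A = 27.4 MPa; ε = σ/E = 27.4/197000 = 1.391e-04.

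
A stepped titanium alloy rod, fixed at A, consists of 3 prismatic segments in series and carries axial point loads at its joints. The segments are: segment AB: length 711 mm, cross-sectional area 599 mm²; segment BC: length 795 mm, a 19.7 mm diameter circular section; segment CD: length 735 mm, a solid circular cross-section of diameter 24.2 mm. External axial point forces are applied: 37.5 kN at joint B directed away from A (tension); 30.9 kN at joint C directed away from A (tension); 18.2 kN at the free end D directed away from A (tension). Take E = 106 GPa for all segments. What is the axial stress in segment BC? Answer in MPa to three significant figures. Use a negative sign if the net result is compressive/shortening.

Internal axial forces (sectioning from the free end, tension +): N_CD = 18.2 kN, N_BC = 49.1 kN, N_AB = 86.6 kN.
A_BC = 304.8 mm².
σ_BC = N_BC/A_BC = 49100/304.8 = 161.1 MPa.

161 MPa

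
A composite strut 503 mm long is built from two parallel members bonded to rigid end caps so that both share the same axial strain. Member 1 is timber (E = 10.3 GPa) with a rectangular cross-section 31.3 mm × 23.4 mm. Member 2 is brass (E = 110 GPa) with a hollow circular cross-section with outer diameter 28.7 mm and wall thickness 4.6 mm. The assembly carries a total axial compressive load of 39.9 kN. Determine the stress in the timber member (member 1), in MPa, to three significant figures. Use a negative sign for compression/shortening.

A_1 = 732.4 mm².
A_2 = 348.3 mm².
Equal strain + equilibrium ⇒ each member carries load in proportion to AE: A₁E₁ = 7544000 N, A₂E₂ = 38310000 N, ΣAE = 45850000 N.
σ₁ = P·E₁/ΣAE = -39900·10300/45850000 = -8.963 MPa.

-8.96 MPa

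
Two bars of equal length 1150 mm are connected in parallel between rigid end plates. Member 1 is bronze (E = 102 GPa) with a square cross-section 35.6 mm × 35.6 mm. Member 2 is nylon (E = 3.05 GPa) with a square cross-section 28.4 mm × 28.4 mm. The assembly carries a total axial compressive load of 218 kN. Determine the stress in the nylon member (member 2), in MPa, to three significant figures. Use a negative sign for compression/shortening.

-5.05 MPa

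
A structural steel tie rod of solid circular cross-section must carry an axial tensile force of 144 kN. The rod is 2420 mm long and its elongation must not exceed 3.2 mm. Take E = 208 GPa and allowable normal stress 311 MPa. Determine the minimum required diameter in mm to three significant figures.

Required area A ≥ P/σ_allow = 144000/311 = 463 mm².
For a solid circular section, d ≥ √(4A/π) = 24.28 mm.
Elongation limit: A ≥ PL/(Eδ_allow) = 144000·2420/(208000·3.2) = 523.6 mm² ⇒ d ≥ 25.82 mm.
The elongation limit governs.

25.8 mm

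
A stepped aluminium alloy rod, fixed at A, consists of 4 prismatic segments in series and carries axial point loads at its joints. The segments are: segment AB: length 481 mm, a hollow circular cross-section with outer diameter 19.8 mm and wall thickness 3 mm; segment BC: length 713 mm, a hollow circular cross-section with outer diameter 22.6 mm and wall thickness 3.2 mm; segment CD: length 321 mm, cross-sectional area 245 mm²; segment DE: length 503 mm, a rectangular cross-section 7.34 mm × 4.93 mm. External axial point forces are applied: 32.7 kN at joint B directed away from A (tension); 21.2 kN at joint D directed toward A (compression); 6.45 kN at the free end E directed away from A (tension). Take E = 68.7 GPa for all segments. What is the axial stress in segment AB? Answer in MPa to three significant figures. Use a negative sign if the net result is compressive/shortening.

Internal axial forces (sectioning from the free end, tension +): N_DE = 6.45 kN, N_CD = -14.75 kN, N_BC = -14.75 kN, N_AB = 17.95 kN.
A_AB = 158.3 mm².
σ_AB = N_AB/A_AB = 17950/158.3 = 113.4 MPa.

113 MPa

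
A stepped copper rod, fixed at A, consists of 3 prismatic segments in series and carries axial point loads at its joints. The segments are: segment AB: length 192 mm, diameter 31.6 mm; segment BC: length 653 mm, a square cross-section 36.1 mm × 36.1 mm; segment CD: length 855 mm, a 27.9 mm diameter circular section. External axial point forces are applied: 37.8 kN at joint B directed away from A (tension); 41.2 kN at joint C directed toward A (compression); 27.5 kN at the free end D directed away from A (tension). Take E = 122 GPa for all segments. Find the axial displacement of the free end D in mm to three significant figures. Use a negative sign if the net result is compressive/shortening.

0.307 mm

Internal axial forces (sectioning from the free end, tension +): N_CD = 27.5 kN, N_BC = -13.7 kN, N_AB = 24.1 kN.
A_AB = 784.3 mm².
A_BC = 1303 mm².
A_CD = 611.4 mm².
δ_AB = 24100·192/(784.3·122000) = 0.04836 mm
δ_BC = -13700·653/(1303·122000) = -0.05627 mm
δ_CD = 27500·855/(611.4·122000) = 0.3152 mm
δ = Σδ_i = 0.3073 mm.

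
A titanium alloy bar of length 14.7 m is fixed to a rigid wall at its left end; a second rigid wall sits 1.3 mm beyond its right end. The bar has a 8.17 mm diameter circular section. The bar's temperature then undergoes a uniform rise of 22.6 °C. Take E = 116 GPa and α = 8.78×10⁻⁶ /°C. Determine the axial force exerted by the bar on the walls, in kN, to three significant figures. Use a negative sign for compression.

-0.669 kN

Free thermal expansion αLΔT = 8.78e-6 · 14700 · 22.6 = 2.917 mm.
The walls engage after the gap closes; constrained expansion = 2.917 − 1.3 = 1.617 mm.
The walls impose strain ε = −(1.617)/14700 = -1.0999e-04; σ = Eε = 116000 · -1.0999e-04 = -12.76 MPa.
Wall reaction R = σ·A = -12.76·52.42 = -668.9 N = -0.6689 kN.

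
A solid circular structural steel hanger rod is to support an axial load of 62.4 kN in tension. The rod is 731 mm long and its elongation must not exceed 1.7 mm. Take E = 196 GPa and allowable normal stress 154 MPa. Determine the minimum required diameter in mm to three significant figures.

22.7 mm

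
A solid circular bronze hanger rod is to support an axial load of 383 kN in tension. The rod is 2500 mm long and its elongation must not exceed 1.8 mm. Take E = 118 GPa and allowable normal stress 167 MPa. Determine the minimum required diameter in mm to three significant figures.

Required area A ≥ P/σ_allow = 383000/167 = 2293 mm².
For a solid circular section, d ≥ √(4A/π) = 54.04 mm.
Elongation limit: A ≥ PL/(Eδ_allow) = 383000·2500/(118000·1.8) = 4508 mm² ⇒ d ≥ 75.76 mm.
The elongation limit governs.

75.8 mm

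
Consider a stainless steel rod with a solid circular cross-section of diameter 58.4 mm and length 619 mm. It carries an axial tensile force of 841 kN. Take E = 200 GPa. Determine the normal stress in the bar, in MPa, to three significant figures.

A = 2679 mm².
σ = N/A = 841000/2679 = 314 MPa.

314 MPa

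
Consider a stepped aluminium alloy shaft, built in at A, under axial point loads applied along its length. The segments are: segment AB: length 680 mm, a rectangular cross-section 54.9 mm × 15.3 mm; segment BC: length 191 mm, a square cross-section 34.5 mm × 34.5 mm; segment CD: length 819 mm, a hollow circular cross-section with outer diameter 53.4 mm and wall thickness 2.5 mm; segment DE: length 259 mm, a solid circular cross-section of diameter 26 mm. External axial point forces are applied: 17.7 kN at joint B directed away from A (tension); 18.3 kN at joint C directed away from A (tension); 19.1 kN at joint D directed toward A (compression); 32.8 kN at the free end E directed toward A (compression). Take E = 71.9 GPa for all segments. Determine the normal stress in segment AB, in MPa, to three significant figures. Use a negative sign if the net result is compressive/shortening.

Internal axial forces (sectioning from the free end, tension +): N_DE = -32.8 kN, N_CD = -51.9 kN, N_BC = -33.6 kN, N_AB = -15.9 kN.
A_AB = 840 mm².
σ_AB = N_AB/A_AB = -15900/840 = -18.93 MPa.

-18.9 MPa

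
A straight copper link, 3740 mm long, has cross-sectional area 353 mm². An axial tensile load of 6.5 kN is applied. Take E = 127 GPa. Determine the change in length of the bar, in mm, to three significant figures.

0.542 mm

δ_mech = NL/(AE) = 6500·3740/(353·127000) = 0.5423 mm.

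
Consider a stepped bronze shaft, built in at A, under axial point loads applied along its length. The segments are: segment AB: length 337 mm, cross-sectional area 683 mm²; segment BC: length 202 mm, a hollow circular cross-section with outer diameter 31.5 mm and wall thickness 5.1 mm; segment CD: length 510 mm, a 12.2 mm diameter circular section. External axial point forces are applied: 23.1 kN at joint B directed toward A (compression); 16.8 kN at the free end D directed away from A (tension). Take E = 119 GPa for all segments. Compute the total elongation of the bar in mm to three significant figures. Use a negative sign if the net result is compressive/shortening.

Internal axial forces (sectioning from the free end, tension +): N_CD = 16.8 kN, N_BC = 16.8 kN, N_AB = -6.3 kN.
A_BC = 423 mm².
A_CD = 116.9 mm².
δ_AB = -6300·337/(683·119000) = -0.02612 mm
δ_BC = 16800·202/(423·119000) = 0.06742 mm
δ_CD = 16800·510/(116.9·119000) = 0.6159 mm
δ = Σδ_i = 0.6572 mm.

0.657 mm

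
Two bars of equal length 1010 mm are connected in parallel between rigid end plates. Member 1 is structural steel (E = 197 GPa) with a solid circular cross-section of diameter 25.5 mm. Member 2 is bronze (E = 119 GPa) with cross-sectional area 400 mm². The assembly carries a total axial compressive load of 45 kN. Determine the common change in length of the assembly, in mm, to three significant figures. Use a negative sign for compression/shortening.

-0.307 mm

A_1 = 510.7 mm².
Equal strain + equilibrium ⇒ each member carries load in proportion to AE: A₁E₁ = 100600000 N, A₂E₂ = 47600000 N, ΣAE = 148200000 N.
δ = PL/ΣAE = -45000·1010/148200000 = -0.3067 mm.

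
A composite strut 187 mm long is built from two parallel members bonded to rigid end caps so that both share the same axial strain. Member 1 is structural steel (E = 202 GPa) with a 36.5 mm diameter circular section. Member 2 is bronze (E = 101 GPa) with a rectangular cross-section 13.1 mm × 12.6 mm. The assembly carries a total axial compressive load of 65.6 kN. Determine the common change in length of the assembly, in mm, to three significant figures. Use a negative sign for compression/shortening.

A_1 = 1046 mm².
A_2 = 165.1 mm².
Equal strain + equilibrium ⇒ each member carries load in proportion to AE: A₁E₁ = 211400000 N, A₂E₂ = 16670000 N, ΣAE = 228000000 N.
δ = PL/ΣAE = -65600·187/228000000 = -0.0538 mm.

-0.0538 mm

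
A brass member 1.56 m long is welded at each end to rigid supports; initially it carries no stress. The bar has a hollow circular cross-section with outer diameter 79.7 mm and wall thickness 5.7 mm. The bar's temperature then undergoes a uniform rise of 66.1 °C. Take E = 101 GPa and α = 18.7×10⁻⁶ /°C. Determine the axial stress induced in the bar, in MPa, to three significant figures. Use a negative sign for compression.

Free thermal expansion αLΔT = 18.7e-6 · 1560 · 66.1 = 1.928 mm.
The walls impose strain ε = −(1.928)/1560 = -1.2361e-03; σ = Eε = 101000 · -1.2361e-03 = -124.8 MPa.

-125 MPa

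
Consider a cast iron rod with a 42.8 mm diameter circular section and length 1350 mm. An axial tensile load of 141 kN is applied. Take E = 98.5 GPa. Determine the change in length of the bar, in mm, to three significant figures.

A = 1439 mm².
δ_mech = NL/(AE) = 141000·1350/(1439·98500) = 1.343 mm.

1.34 mm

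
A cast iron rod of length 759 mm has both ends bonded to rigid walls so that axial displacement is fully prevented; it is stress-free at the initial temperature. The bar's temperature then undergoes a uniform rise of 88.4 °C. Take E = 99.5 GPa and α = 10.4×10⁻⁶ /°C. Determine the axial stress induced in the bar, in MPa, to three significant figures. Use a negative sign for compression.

Free thermal expansion αLΔT = 10.4e-6 · 759 · 88.4 = 0.6978 mm.
The walls impose strain ε = −(0.6978)/759 = -9.1936e-04; σ = Eε = 99500 · -9.1936e-04 = -91.48 MPa.

-91.5 MPa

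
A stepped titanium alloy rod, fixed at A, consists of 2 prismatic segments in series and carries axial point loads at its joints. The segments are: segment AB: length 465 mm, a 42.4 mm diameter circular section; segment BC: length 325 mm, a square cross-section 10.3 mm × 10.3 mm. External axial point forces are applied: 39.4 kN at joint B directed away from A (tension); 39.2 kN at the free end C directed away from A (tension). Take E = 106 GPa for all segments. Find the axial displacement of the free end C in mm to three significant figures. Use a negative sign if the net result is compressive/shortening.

1.38 mm

Internal axial forces (sectioning from the free end, tension +): N_BC = 39.2 kN, N_AB = 78.6 kN.
A_AB = 1412 mm².
A_BC = 106.1 mm².
δ_AB = 78600·465/(1412·106000) = 0.2442 mm
δ_BC = 39200·325/(106.1·106000) = 1.133 mm
δ = Σδ_i = 1.377 mm.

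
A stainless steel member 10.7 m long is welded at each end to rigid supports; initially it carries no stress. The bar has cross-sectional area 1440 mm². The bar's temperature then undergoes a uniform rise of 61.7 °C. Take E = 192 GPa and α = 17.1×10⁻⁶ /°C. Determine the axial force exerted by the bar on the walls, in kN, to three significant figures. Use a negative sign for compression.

Free thermal expansion αLΔT = 17.1e-6 · 10700 · 61.7 = 11.29 mm.
The walls impose strain ε = −(11.29)/10700 = -1.0551e-03; σ = Eε = 192000 · -1.0551e-03 = -202.6 MPa.
Wall reaction R = σ·A = -202.6·1440 = -291700 N = -291.7 kN.

-292 kN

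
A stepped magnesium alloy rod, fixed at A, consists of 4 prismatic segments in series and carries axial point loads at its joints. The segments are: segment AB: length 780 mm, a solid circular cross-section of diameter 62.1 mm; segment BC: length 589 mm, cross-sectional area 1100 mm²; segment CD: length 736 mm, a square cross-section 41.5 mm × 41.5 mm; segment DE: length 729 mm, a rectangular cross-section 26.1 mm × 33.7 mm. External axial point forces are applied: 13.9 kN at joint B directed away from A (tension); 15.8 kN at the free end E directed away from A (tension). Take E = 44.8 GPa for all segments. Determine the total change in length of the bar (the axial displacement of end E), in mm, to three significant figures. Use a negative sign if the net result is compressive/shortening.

Internal axial forces (sectioning from the free end, tension +): N_DE = 15.8 kN, N_CD = 15.8 kN, N_BC = 15.8 kN, N_AB = 29.7 kN.
A_AB = 3029 mm².
A_CD = 1722 mm².
A_DE = 879.6 mm².
δ_AB = 29700·780/(3029·44800) = 0.1707 mm
δ_BC = 15800·589/(1100·44800) = 0.1888 mm
δ_CD = 15800·736/(1722·44800) = 0.1507 mm
δ_DE = 15800·729/(879.6·44800) = 0.2923 mm
δ = Σδ_i = 0.8026 mm.

0.803 mm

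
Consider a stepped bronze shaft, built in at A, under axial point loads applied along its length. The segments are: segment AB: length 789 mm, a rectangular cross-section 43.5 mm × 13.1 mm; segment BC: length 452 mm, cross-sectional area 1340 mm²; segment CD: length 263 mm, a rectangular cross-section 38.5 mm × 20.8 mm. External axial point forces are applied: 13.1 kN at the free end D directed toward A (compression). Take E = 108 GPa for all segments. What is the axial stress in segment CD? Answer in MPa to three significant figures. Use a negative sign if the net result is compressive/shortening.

-16.4 MPa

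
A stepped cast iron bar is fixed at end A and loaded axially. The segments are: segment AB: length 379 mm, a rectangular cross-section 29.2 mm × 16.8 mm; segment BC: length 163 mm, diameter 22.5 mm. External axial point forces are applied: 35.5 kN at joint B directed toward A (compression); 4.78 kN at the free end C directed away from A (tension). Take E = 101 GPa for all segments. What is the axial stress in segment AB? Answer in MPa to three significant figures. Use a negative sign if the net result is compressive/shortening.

-62.6 MPa

Internal axial forces (sectioning from the free end, tension +): N_BC = 4.78 kN, N_AB = -30.72 kN.
A_AB = 490.6 mm².
σ_AB = N_AB/A_AB = -30720/490.6 = -62.62 MPa.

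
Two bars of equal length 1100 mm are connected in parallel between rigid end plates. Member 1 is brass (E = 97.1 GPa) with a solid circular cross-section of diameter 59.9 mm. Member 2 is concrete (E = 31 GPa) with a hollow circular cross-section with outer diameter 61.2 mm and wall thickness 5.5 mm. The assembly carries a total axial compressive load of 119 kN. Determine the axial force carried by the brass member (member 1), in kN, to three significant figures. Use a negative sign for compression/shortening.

A_1 = 2818 mm².
A_2 = 962.4 mm².
Equal strain + equilibrium ⇒ each member carries load in proportion to AE: A₁E₁ = 273600000 N, A₂E₂ = 29840000 N, ΣAE = 303500000 N.
F₁ = P·A₁E₁/ΣAE = -119000·273600000/303500000 = -107300 N.

-107 kN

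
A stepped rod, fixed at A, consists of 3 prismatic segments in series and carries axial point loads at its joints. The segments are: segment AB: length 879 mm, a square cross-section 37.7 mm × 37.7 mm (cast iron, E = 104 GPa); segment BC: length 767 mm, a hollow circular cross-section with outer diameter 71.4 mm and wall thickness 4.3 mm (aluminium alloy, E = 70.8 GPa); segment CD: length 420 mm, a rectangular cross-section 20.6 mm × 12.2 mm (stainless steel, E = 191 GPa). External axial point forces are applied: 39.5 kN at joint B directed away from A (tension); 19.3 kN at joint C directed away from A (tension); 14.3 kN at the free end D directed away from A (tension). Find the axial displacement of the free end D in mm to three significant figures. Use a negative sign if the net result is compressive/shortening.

0.961 mm

Internal axial forces (sectioning from the free end, tension +): N_CD = 14.3 kN, N_BC = 33.6 kN, N_AB = 73.1 kN.
A_AB = 1421 mm².
A_BC = 906.4 mm².
A_CD = 251.3 mm².
δ_AB = 73100·879/(1421·104000) = 0.4347 mm
δ_BC = 33600·767/(906.4·70800) = 0.4016 mm
δ_CD = 14300·420/(251.3·191000) = 0.1251 mm
δ = Σδ_i = 0.9614 mm.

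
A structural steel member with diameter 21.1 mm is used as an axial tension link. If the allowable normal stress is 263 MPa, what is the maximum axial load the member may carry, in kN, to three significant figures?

A = 349.7 mm².
P_max = σ_allow · A = 263 · 349.7 = 91960 N = 91.96 kN.

92.0 kN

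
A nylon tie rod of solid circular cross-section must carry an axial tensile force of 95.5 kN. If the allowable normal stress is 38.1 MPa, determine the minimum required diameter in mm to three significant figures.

56.5 mm

Required area A ≥ P/σ_allow = 95500/38.1 = 2507 mm².
For a solid circular section, d ≥ √(4A/π) = 56.49 mm.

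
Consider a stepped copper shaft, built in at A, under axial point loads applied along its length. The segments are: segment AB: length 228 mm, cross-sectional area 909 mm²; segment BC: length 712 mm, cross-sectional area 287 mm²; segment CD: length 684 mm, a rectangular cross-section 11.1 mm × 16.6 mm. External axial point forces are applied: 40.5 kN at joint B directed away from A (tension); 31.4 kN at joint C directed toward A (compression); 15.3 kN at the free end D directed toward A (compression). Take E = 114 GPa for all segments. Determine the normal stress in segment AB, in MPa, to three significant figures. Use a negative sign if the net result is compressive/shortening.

Internal axial forces (sectioning from the free end, tension +): N_CD = -15.3 kN, N_BC = -46.7 kN, N_AB = -6.2 kN.
σ_AB = N_AB/A_AB = -6200/909 = -6.821 MPa.

-6.82 MPa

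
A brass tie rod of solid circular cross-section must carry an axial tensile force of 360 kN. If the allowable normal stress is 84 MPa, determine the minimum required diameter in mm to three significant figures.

Required area A ≥ P/σ_allow = 360000/84 = 4286 mm².
For a solid circular section, d ≥ √(4A/π) = 73.87 mm.

73.9 mm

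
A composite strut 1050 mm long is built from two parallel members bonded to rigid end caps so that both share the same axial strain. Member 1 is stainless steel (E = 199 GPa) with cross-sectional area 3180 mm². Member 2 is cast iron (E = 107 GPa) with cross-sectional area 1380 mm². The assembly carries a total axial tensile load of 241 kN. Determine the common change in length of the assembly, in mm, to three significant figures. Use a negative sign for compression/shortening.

Equal strain + equilibrium ⇒ each member carries load in proportion to AE: A₁E₁ = 632800000 N, A₂E₂ = 147700000 N, ΣAE = 780500000 N.
δ = PL/ΣAE = 241000·1050/780500000 = 0.3242 mm.

0.324 mm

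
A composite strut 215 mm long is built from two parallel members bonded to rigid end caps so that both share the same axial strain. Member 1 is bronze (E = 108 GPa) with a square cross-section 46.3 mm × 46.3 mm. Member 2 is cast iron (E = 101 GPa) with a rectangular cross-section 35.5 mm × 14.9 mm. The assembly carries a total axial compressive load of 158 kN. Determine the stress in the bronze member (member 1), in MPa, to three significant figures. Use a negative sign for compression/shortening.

A_1 = 2144 mm².
A_2 = 529 mm².
Equal strain + equilibrium ⇒ each member carries load in proportion to AE: A₁E₁ = 231500000 N, A₂E₂ = 53420000 N, ΣAE = 284900000 N.
σ₁ = P·E₁/ΣAE = -158000·108000/284900000 = -59.89 MPa.

-59.9 MPa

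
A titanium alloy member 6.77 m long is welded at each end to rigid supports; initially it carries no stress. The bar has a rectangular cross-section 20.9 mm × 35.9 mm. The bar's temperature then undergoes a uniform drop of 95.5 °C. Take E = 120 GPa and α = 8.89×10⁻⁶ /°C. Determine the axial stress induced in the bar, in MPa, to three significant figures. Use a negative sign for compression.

Free thermal expansion αLΔT = 8.89e-6 · 6770 · -95.5 = -5.748 mm.
The walls impose strain ε = −(-5.748)/6770 = 8.4899e-04; σ = Eε = 120000 · 8.4899e-04 = 101.9 MPa.

102 MPa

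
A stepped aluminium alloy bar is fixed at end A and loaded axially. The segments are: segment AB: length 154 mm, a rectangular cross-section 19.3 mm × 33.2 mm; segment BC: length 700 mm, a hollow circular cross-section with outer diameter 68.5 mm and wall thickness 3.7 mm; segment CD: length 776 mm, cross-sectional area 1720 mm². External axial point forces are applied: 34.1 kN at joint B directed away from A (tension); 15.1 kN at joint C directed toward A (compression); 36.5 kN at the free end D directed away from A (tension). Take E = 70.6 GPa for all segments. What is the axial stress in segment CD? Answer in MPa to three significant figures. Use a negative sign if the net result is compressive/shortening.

21.2 MPa

Internal axial forces (sectioning from the free end, tension +): N_CD = 36.5 kN, N_BC = 21.4 kN, N_AB = 55.5 kN.
σ_CD = N_CD/A_CD = 36500/1720 = 21.22 MPa.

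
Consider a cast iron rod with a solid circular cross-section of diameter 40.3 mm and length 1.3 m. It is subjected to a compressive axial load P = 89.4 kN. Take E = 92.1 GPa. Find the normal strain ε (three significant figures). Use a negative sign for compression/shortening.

-7.61e-04

A = 1276 mm².
σ = N/A = -70.09 MPa; ε = σ/E = -70.09/92100 = -7.610e-04.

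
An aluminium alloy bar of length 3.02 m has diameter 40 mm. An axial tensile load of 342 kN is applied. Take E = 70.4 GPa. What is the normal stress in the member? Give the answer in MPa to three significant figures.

A = 1257 mm².
σ = N/A = 342000/1257 = 272.2 MPa.

272 MPa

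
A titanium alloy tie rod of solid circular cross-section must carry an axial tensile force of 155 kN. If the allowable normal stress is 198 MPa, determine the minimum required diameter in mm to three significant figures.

31.6 mm

Required area A ≥ P/σ_allow = 155000/198 = 782.8 mm².
For a solid circular section, d ≥ √(4A/π) = 31.57 mm.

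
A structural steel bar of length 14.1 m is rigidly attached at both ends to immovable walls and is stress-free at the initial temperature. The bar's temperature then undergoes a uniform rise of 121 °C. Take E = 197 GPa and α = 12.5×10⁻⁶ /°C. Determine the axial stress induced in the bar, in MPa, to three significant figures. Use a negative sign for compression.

Free thermal expansion αLΔT = 12.5e-6 · 14100 · 121 = 21.33 mm.
The walls impose strain ε = −(21.33)/14100 = -1.5125e-03; σ = Eε = 197000 · -1.5125e-03 = -298 MPa.

-298 MPa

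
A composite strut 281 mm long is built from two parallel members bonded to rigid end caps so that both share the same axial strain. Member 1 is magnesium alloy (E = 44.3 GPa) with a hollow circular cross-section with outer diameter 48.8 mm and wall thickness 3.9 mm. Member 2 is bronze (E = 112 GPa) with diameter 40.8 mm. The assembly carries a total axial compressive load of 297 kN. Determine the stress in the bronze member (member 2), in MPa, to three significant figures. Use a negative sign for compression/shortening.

A_1 = 550.1 mm².
A_2 = 1307 mm².
Equal strain + equilibrium ⇒ each member carries load in proportion to AE: A₁E₁ = 24370000 N, A₂E₂ = 146400000 N, ΣAE = 170800000 N.
σ₂ = P·E₂/ΣAE = -297000·112000/170800000 = -194.8 MPa.

-195 MPa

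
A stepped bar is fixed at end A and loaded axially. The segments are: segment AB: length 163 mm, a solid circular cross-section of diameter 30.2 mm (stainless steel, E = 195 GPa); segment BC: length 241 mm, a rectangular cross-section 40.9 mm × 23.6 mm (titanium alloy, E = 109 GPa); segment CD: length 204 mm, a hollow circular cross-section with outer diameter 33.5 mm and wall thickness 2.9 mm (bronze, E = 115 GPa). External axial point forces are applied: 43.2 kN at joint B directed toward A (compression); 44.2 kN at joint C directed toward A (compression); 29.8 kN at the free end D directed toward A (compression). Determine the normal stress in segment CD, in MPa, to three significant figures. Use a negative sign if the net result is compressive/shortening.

-107 MPa

Internal axial forces (sectioning from the free end, tension +): N_CD = -29.8 kN, N_BC = -74 kN, N_AB = -117.2 kN.
A_CD = 278.8 mm².
σ_CD = N_CD/A_CD = -29800/278.8 = -106.9 MPa.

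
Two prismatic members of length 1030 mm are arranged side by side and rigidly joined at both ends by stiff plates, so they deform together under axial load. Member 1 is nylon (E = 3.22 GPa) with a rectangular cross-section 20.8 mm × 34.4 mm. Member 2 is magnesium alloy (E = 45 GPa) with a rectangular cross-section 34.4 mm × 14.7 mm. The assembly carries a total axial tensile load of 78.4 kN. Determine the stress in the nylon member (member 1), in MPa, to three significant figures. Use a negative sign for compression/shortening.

10.1 MPa

A_1 = 715.5 mm².
A_2 = 505.7 mm².
Equal strain + equilibrium ⇒ each member carries load in proportion to AE: A₁E₁ = 2304000 N, A₂E₂ = 22760000 N, ΣAE = 25060000 N.
σ₁ = P·E₁/ΣAE = 78400·3220/25060000 = 10.07 MPa.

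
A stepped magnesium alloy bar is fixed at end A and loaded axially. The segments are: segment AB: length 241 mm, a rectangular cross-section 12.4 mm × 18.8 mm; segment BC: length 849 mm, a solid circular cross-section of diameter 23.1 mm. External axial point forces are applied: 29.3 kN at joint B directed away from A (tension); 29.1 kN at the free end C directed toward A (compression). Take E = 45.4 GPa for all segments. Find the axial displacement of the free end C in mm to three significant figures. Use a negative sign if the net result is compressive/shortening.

-1.29 mm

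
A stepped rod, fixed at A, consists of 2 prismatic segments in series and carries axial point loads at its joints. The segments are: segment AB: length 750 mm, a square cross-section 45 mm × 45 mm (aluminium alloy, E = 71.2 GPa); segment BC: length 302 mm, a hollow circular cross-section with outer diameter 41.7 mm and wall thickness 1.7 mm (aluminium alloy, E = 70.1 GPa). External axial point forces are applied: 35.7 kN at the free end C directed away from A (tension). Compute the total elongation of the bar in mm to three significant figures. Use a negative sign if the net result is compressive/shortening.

Internal axial forces (sectioning from the free end, tension +): N_BC = 35.7 kN, N_AB = 35.7 kN.
A_AB = 2025 mm².
A_BC = 213.6 mm².
δ_AB = 35700·750/(2025·71200) = 0.1857 mm
δ_BC = 35700·302/(213.6·70100) = 0.7199 mm
δ = Σδ_i = 0.9056 mm.

0.906 mm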